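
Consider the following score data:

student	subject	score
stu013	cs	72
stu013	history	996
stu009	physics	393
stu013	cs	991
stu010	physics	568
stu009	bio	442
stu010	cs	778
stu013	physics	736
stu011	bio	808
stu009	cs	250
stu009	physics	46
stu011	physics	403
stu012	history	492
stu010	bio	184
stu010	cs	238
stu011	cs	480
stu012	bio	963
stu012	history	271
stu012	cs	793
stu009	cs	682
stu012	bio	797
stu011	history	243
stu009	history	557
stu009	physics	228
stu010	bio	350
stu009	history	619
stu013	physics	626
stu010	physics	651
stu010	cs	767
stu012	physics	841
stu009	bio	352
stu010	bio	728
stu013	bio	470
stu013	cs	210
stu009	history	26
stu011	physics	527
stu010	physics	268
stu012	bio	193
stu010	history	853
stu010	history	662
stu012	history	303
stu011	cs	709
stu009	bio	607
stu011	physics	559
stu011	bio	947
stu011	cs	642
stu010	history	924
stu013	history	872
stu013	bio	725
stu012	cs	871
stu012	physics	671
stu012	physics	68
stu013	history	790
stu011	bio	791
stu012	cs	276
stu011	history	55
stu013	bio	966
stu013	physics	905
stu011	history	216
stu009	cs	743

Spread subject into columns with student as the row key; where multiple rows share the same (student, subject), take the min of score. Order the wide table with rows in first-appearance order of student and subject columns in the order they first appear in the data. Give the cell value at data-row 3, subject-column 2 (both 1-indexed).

662

With rows in first-appearance order of student, row 3 is student=stu010. subject columns in first-appearance order: cs, history, physics, bio; column 2 is history.
Long rows with student=stu010, subject=history: min(853, 662, 924) = 662.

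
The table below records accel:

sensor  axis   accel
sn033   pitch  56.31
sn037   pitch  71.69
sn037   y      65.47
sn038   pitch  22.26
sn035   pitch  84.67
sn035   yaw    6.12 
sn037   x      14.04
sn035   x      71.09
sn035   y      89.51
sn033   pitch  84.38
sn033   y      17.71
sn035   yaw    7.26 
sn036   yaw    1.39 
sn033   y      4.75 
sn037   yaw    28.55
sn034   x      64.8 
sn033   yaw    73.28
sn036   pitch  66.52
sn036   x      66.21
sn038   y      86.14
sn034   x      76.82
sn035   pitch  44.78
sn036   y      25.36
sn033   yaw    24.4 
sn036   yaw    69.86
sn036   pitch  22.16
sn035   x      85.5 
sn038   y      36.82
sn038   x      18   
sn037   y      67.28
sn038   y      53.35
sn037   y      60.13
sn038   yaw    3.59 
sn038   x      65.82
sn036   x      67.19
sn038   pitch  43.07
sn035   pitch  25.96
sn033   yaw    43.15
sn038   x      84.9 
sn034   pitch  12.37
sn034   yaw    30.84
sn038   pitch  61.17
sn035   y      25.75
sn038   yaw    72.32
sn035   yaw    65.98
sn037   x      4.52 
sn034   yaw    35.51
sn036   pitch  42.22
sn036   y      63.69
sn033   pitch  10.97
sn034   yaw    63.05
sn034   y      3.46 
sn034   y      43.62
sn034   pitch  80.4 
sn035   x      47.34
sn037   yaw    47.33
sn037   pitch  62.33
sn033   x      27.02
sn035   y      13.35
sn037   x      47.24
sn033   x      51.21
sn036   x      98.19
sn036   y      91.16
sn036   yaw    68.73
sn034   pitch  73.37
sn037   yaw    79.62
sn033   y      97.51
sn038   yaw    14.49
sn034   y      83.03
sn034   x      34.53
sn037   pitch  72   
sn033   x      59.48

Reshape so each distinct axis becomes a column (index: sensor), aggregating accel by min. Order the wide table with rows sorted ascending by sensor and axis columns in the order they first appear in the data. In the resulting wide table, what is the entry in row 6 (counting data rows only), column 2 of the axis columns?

36.82

With rows sorted ascending by sensor, row 6 is sensor=sn038. axis columns in first-appearance order: pitch, y, yaw, x; column 2 is y.
Long rows with sensor=sn038, axis=y: min(86.14, 36.82, 53.35) = 36.82.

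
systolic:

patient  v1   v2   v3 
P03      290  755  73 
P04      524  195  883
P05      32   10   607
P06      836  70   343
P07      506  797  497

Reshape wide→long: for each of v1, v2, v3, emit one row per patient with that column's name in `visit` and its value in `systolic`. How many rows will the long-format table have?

15

5 patient values × 3 melted columns = 15 rows.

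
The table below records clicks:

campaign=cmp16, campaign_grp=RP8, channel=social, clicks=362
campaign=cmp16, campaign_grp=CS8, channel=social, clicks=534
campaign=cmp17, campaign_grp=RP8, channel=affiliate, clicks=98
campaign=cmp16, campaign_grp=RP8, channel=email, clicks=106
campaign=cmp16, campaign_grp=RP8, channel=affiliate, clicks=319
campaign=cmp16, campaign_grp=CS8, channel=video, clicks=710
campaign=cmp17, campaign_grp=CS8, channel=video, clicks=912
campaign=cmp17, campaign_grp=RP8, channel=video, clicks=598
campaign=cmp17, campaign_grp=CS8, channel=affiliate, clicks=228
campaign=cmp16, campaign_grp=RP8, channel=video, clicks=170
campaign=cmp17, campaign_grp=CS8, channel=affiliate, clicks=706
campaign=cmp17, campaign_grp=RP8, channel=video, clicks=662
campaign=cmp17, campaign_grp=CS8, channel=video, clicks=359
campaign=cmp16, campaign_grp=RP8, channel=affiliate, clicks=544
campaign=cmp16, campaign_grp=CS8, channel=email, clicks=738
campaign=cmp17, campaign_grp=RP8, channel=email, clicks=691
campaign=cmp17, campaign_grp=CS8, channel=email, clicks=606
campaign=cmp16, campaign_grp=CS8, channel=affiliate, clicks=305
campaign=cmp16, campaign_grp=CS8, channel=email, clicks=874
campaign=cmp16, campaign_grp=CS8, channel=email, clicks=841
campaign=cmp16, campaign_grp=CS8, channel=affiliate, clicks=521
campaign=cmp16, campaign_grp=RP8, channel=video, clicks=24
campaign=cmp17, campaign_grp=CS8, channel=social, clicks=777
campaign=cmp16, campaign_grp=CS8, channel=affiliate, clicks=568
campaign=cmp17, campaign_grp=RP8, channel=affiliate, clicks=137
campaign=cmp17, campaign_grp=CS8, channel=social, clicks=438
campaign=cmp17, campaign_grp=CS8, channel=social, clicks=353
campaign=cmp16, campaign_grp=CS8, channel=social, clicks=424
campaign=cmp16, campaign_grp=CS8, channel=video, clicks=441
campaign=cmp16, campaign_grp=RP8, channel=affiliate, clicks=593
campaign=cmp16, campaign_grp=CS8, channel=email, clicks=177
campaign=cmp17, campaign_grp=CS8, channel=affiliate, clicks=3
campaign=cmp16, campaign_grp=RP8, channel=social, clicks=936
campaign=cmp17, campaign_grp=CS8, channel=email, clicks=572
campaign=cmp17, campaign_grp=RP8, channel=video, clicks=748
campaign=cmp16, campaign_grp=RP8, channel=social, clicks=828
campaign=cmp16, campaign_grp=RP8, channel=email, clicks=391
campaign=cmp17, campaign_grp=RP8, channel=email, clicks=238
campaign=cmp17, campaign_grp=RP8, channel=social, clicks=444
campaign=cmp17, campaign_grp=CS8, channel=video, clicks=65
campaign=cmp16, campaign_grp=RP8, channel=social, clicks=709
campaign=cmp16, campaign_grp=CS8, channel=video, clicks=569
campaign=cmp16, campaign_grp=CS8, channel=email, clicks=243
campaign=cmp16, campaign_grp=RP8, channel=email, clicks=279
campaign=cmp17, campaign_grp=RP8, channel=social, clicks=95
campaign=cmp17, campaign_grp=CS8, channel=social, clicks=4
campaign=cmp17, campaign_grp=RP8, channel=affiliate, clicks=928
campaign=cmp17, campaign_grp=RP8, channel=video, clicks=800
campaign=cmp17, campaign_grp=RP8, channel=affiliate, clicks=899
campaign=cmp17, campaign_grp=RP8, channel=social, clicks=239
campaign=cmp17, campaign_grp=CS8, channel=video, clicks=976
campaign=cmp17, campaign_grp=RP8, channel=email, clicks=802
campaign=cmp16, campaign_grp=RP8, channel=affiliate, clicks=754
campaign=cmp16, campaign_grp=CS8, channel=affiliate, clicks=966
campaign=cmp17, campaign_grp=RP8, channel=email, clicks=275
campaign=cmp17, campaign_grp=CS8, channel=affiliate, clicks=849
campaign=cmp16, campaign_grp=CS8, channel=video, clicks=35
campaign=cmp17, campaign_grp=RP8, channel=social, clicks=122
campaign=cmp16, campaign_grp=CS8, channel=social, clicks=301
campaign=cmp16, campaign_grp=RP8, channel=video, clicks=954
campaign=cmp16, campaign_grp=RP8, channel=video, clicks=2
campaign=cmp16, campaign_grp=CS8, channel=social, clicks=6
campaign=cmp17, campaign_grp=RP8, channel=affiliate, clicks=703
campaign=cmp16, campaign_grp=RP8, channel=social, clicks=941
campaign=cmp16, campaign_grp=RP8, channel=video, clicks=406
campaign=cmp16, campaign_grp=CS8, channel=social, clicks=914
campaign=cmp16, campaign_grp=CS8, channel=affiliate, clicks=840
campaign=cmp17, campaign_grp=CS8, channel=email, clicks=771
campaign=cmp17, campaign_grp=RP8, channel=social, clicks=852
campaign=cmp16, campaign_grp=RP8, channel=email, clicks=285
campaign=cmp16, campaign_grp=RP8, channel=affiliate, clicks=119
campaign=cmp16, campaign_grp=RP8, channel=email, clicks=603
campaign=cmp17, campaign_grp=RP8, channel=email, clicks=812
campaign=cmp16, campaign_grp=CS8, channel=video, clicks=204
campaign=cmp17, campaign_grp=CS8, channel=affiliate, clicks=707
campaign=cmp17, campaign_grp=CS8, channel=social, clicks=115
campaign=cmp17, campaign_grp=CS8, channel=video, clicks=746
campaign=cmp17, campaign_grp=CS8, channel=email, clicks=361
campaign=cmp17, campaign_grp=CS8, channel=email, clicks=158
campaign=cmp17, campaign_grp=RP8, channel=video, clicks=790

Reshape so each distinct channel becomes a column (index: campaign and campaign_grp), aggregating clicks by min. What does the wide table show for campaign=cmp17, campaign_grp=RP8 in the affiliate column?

98

Rows with campaign=cmp17, campaign_grp=RP8 and channel=affiliate: clicks values are 98, 137, 928, 899, 703.
min(98, 137, 928, 899, 703) = 98.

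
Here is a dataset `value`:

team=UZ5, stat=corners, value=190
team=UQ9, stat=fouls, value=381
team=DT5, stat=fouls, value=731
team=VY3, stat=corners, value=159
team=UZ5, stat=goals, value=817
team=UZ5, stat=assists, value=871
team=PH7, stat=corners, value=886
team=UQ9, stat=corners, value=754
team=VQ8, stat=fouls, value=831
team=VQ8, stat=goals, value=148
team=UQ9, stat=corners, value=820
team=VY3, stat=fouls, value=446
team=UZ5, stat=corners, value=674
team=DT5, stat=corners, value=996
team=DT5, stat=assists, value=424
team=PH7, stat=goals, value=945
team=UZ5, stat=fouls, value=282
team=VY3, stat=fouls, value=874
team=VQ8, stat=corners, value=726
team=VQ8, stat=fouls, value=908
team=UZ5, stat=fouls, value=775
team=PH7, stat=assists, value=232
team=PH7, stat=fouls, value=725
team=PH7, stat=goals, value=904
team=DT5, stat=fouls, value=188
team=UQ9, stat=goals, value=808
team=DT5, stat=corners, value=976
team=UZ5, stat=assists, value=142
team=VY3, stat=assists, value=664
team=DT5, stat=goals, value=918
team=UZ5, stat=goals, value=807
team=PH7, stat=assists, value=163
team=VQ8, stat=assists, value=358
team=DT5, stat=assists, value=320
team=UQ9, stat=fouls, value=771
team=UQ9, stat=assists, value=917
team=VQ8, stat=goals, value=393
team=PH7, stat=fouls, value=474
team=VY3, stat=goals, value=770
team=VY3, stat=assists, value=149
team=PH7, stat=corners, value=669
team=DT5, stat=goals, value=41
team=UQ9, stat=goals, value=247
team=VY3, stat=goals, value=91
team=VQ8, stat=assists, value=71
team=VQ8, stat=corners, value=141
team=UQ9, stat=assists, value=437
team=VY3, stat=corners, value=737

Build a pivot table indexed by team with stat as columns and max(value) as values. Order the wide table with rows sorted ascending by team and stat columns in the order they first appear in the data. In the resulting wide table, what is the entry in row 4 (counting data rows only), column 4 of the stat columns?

With rows sorted ascending by team, row 4 is team=UZ5. stat columns in first-appearance order: corners, fouls, goals, assists; column 4 is assists.
Long rows with team=UZ5, stat=assists: max(871, 142) = 871.

871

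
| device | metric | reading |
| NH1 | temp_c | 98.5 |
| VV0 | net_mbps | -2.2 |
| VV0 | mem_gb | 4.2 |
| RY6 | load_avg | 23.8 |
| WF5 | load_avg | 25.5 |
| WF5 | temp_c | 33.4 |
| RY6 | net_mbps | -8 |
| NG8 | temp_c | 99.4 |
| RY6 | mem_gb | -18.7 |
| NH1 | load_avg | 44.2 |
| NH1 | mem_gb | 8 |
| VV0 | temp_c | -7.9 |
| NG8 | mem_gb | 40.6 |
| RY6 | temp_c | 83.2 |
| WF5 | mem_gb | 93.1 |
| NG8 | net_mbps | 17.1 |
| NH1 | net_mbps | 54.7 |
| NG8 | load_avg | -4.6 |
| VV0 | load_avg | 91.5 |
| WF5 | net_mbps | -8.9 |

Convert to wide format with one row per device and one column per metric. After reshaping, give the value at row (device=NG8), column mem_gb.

Wide layout: rows indexed by device, columns are the 4 distinct metric values (temp_c, net_mbps, mem_gb, load_avg).
Cell (device=NG8, metric=mem_gb) draws from the long row where device=NG8 and metric=mem_gb, which has reading=40.6.

40.6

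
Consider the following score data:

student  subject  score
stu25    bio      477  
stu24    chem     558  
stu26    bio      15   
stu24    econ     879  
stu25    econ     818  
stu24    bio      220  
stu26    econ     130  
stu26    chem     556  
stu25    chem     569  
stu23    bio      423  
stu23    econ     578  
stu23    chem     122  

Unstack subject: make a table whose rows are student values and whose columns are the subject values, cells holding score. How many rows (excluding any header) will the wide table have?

4

4 distinct student values → 4 rows.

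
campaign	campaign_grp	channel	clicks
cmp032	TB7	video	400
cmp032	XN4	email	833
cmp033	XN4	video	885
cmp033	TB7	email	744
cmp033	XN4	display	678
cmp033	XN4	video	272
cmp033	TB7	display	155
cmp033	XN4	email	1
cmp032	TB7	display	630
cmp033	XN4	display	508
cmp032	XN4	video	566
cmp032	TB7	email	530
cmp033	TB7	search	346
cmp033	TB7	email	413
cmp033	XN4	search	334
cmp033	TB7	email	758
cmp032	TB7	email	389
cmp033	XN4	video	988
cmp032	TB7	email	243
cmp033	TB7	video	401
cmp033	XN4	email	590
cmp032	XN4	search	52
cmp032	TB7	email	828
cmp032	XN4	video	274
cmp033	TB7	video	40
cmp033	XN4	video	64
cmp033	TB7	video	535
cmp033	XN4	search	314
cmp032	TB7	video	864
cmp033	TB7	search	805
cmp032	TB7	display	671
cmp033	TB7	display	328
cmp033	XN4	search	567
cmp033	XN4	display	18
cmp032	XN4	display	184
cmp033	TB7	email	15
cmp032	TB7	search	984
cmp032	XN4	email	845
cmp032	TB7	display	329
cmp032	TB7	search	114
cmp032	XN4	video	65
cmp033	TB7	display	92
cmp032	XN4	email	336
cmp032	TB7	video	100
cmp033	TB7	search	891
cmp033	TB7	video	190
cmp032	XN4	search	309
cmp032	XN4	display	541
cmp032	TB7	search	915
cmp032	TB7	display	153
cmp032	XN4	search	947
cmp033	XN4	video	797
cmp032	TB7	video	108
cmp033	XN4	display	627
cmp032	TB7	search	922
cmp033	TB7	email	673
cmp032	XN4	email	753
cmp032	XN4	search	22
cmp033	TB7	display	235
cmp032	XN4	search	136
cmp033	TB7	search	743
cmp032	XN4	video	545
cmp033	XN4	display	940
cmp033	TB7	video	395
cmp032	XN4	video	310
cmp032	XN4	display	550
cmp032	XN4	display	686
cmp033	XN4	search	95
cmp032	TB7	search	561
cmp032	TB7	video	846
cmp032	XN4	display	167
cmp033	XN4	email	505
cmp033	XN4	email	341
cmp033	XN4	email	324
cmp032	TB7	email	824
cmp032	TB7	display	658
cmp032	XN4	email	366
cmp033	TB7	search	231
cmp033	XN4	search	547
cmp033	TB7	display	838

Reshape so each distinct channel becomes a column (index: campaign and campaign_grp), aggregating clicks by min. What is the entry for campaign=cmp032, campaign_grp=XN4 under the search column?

22

Rows with campaign=cmp032, campaign_grp=XN4 and channel=search: clicks values are 52, 309, 947, 22, 136.
min(52, 309, 947, 22, 136) = 22.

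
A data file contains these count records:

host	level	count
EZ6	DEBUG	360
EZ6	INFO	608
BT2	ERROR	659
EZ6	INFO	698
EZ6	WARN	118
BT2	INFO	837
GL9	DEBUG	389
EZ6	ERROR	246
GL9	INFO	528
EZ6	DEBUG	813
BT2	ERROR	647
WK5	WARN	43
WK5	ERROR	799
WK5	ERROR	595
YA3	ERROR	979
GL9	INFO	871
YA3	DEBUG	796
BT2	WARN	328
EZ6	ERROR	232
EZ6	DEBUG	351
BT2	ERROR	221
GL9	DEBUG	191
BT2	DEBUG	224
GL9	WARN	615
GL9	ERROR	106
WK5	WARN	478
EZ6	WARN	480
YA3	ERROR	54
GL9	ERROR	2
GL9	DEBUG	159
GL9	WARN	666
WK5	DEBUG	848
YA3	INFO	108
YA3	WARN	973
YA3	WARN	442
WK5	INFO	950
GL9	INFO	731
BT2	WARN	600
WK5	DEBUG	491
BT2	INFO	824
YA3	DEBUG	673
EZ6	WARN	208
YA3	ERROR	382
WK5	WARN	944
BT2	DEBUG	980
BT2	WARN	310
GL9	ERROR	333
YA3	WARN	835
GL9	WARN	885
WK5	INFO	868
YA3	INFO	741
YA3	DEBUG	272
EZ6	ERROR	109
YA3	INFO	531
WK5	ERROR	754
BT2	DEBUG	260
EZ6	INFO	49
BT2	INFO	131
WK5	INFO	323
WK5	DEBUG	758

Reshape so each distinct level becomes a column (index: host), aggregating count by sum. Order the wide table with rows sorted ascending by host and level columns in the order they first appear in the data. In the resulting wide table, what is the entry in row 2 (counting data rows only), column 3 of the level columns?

With rows sorted ascending by host, row 2 is host=EZ6. level columns in first-appearance order: DEBUG, INFO, ERROR, WARN; column 3 is ERROR.
Long rows with host=EZ6, level=ERROR: 246 + 232 + 109 = 587.

587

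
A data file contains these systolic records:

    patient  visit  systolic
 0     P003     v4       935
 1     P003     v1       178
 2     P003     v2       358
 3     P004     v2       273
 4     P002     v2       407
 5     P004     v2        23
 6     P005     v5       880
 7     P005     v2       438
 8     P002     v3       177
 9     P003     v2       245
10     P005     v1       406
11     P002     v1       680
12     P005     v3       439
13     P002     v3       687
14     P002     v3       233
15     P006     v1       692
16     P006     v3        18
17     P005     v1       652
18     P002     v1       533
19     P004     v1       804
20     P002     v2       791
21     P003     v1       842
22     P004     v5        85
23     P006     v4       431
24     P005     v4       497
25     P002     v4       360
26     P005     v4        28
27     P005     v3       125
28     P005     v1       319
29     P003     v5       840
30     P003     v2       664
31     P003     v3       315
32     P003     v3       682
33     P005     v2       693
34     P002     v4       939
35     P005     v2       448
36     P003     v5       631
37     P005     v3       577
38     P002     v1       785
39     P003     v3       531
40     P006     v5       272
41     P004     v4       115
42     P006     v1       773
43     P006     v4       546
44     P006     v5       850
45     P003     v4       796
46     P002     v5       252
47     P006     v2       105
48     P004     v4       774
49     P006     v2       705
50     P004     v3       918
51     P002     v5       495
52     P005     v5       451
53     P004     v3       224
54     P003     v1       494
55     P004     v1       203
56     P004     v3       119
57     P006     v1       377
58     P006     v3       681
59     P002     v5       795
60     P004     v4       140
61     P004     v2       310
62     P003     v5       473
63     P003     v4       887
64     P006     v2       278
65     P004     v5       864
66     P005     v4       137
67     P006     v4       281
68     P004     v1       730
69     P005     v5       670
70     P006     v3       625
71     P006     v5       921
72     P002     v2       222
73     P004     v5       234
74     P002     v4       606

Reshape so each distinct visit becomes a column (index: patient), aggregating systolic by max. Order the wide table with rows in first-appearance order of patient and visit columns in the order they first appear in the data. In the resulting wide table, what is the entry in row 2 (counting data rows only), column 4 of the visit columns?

864

With rows in first-appearance order of patient, row 2 is patient=P004. visit columns in first-appearance order: v4, v1, v2, v5, v3; column 4 is v5.
Long rows with patient=P004, visit=v5: max(85, 864, 234) = 864.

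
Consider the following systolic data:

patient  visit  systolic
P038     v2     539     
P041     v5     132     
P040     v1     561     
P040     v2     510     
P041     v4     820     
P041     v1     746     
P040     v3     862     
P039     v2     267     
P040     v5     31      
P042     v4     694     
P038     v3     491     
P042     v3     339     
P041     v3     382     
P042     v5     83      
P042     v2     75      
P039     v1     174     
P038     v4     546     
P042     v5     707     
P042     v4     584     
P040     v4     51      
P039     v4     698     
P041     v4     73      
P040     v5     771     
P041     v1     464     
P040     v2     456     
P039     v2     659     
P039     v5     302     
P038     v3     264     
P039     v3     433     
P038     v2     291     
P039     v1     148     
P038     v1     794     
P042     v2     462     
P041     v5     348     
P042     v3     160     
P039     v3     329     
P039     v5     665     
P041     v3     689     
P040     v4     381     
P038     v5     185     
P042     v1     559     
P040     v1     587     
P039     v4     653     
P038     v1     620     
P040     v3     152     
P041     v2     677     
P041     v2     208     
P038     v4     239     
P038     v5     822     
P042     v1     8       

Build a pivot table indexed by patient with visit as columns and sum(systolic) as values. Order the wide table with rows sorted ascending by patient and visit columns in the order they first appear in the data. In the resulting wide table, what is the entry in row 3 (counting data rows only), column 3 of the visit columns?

1148

With rows sorted ascending by patient, row 3 is patient=P040. visit columns in first-appearance order: v2, v5, v1, v4, v3; column 3 is v1.
Long rows with patient=P040, visit=v1: 561 + 587 = 1148.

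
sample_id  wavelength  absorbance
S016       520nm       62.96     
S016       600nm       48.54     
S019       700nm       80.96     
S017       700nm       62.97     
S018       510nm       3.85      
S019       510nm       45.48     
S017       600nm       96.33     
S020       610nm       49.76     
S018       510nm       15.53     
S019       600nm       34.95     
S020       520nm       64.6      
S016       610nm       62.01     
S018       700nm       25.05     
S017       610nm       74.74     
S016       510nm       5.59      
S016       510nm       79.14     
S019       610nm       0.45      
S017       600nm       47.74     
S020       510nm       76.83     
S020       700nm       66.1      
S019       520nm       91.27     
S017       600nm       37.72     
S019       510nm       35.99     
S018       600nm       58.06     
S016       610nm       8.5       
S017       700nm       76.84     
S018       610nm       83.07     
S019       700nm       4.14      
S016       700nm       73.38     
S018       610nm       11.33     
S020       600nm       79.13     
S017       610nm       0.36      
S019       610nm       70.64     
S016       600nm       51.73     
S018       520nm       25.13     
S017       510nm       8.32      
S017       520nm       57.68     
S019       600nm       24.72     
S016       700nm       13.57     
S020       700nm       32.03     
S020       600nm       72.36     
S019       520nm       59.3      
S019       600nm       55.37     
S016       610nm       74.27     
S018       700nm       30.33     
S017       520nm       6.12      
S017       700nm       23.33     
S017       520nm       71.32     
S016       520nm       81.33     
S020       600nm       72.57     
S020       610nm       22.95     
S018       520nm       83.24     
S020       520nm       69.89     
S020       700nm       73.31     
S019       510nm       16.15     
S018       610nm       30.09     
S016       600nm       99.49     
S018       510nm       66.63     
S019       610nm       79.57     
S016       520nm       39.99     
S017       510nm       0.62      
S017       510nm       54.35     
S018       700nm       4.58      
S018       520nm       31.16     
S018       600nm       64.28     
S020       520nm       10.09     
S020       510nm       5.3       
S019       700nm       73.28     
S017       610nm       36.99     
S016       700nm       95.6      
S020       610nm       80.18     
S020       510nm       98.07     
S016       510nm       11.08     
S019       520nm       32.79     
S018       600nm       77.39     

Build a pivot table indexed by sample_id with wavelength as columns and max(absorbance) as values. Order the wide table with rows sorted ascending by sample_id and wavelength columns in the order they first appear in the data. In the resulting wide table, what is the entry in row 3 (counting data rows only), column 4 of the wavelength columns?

66.63

With rows sorted ascending by sample_id, row 3 is sample_id=S018. wavelength columns in first-appearance order: 520nm, 600nm, 700nm, 510nm, 610nm; column 4 is 510nm.
Long rows with sample_id=S018, wavelength=510nm: max(3.85, 15.53, 66.63) = 66.63.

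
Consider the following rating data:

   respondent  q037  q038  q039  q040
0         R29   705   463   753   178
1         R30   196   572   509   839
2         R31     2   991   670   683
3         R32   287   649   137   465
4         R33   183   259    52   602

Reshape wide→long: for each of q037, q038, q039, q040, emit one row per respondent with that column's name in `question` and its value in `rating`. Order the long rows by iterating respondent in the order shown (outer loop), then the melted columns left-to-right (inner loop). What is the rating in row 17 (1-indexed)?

183

20 rows total (5 × 4). Row 17: index ⌊(17-1)/4⌋ = 4 into respondent → R33; (17-1) mod 4 = 0 into the melted columns → q037.
So row 17 is (R33, q037, 183); rating = 183.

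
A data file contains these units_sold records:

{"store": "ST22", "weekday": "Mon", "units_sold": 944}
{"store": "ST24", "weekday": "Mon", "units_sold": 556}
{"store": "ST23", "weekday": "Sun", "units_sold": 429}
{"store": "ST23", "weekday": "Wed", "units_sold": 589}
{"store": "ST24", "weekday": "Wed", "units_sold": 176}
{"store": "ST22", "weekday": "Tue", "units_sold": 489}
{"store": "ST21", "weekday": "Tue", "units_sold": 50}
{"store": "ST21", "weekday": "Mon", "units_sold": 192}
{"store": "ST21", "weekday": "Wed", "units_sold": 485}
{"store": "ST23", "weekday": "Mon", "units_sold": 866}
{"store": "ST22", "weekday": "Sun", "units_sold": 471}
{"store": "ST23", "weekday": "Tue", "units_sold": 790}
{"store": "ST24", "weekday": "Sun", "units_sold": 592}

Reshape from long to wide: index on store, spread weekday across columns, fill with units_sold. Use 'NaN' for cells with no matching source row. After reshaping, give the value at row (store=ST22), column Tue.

489

The long row with store=ST22, weekday=Tue has units_sold=489.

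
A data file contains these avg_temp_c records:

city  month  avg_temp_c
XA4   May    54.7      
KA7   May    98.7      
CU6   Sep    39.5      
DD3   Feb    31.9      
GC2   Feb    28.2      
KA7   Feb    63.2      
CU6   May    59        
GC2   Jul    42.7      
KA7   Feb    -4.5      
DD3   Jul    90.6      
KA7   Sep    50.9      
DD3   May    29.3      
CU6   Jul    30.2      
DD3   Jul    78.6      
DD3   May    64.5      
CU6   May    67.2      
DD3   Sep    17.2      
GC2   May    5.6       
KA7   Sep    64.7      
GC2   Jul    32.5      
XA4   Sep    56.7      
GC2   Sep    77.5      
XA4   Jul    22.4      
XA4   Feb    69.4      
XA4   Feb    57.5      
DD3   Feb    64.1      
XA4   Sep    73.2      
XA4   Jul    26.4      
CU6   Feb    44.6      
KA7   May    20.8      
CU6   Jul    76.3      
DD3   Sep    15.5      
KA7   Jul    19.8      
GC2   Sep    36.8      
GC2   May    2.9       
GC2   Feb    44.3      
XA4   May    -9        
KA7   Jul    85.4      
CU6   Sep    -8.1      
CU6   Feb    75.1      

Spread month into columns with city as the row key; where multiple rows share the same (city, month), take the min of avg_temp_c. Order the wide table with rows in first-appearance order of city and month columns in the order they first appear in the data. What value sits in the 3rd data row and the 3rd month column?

With rows in first-appearance order of city, row 3 is city=CU6. month columns in first-appearance order: May, Sep, Feb, Jul; column 3 is Feb.
Long rows with city=CU6, month=Feb: min(44.6, 75.1) = 44.6.

44.6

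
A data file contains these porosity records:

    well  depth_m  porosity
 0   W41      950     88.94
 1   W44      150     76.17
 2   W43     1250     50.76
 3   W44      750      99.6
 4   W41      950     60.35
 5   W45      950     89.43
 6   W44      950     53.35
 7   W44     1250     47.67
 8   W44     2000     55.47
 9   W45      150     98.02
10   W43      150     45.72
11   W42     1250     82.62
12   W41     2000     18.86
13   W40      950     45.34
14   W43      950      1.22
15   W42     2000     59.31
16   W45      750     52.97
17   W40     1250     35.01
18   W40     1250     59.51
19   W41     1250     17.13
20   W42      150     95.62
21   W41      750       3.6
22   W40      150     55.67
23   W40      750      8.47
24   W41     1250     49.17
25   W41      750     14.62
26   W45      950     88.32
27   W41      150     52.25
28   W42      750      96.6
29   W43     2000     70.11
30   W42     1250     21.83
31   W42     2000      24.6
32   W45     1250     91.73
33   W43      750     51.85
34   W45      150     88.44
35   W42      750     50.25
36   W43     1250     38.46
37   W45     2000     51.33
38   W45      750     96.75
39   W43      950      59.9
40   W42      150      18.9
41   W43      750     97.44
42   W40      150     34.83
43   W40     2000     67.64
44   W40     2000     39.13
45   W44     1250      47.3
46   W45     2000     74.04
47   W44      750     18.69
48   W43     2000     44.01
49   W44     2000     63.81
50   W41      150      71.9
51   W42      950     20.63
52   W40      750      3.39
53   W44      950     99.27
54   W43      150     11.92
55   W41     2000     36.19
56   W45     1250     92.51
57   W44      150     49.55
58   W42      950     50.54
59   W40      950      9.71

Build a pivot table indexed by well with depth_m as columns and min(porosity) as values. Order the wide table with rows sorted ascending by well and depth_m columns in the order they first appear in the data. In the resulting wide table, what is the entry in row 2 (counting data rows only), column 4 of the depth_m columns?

With rows sorted ascending by well, row 2 is well=W41. depth_m columns in first-appearance order: 950, 150, 1250, 750, 2000; column 4 is 750.
Long rows with well=W41, depth_m=750: min(3.6, 14.62) = 3.6.

3.6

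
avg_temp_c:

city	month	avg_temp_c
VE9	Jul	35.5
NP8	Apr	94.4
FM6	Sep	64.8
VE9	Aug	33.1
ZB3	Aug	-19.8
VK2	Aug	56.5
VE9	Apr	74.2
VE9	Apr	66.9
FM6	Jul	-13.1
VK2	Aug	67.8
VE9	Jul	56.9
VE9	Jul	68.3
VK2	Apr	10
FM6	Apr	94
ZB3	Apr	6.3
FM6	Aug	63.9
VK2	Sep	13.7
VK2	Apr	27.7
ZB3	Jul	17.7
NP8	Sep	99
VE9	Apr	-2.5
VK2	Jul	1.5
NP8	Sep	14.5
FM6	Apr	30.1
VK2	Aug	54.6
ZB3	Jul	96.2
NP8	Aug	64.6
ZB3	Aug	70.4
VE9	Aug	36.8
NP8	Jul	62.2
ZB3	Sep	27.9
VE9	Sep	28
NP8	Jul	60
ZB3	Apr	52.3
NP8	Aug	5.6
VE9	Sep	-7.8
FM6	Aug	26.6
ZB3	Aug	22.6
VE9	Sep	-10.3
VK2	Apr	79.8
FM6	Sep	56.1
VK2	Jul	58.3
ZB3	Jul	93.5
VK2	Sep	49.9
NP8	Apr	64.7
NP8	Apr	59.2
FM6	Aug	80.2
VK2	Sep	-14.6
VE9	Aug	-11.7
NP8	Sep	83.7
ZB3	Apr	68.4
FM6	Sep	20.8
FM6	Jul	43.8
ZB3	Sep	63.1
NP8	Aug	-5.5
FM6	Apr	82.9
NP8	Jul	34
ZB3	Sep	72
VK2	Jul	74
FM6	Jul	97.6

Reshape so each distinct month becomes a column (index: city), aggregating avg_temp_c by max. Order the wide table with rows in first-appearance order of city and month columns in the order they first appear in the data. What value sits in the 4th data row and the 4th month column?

70.4

With rows in first-appearance order of city, row 4 is city=ZB3. month columns in first-appearance order: Jul, Apr, Sep, Aug; column 4 is Aug.
Long rows with city=ZB3, month=Aug: max(-19.8, 70.4, 22.6) = 70.4.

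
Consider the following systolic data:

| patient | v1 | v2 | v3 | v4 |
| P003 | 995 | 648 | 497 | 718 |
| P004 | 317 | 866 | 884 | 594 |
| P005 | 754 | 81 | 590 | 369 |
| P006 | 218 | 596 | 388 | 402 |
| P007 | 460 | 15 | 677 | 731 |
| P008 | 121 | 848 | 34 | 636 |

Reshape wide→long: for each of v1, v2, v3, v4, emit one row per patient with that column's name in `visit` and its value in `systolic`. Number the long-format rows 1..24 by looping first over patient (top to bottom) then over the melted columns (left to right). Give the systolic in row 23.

34

24 rows total (6 × 4). Row 23: index ⌊(23-1)/4⌋ = 5 into patient → P008; (23-1) mod 4 = 2 into the melted columns → v3.
So row 23 is (P008, v3, 34); systolic = 34.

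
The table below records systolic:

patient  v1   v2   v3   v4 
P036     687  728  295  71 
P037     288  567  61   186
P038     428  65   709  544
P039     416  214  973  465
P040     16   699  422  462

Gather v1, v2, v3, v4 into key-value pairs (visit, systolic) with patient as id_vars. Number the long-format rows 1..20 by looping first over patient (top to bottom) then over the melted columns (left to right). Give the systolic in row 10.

65

20 rows total (5 × 4). Row 10: index ⌊(10-1)/4⌋ = 2 into patient → P038; (10-1) mod 4 = 1 into the melted columns → v2.
So row 10 is (P038, v2, 65); systolic = 65.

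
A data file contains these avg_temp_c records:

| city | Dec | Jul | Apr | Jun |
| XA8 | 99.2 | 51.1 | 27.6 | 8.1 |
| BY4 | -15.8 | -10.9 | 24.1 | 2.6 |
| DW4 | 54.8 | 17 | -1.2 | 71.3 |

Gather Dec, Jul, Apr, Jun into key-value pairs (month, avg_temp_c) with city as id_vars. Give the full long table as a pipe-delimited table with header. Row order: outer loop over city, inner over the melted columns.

Each (city, column) pair becomes one row: 3 × 4 = 12 rows.
For example, (XA8, Dec) → avg_temp_c=99.2.

| city | month | avg_temp_c |
| XA8 | Dec | 99.2 |
| XA8 | Jul | 51.1 |
| XA8 | Apr | 27.6 |
| XA8 | Jun | 8.1 |
| BY4 | Dec | -15.8 |
| BY4 | Jul | -10.9 |
| BY4 | Apr | 24.1 |
| BY4 | Jun | 2.6 |
| DW4 | Dec | 54.8 |
| DW4 | Jul | 17 |
| DW4 | Apr | -1.2 |
| DW4 | Jun | 71.3 |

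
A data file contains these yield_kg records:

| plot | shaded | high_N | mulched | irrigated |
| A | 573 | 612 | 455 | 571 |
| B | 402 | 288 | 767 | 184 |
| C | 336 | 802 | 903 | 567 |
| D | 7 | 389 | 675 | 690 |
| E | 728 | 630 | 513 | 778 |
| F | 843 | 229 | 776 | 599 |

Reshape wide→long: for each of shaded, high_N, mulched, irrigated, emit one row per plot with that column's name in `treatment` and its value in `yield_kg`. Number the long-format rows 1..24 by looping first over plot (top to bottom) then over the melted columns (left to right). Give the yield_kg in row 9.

24 rows total (6 × 4). Row 9: index ⌊(9-1)/4⌋ = 2 into plot → C; (9-1) mod 4 = 0 into the melted columns → shaded.
So row 9 is (C, shaded, 336); yield_kg = 336.

336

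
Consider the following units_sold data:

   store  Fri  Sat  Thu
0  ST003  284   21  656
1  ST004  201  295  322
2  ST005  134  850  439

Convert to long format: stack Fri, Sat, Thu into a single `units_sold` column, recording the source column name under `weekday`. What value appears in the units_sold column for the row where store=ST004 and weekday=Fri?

201

Unpivoting turns each (store, wide-column) pair into one long row.
The wide cell at row ST004, column Fri holds 201, so the long row (ST004, Fri) has units_sold=201.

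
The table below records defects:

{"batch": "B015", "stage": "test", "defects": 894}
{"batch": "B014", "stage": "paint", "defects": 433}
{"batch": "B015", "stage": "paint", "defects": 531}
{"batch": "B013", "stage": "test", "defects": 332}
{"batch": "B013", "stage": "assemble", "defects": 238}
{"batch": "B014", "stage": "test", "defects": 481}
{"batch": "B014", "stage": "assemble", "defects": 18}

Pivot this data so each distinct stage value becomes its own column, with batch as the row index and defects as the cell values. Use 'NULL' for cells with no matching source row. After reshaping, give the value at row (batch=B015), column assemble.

NULL

No long-format row has batch=B015 and stage=assemble, so the cell is NULL.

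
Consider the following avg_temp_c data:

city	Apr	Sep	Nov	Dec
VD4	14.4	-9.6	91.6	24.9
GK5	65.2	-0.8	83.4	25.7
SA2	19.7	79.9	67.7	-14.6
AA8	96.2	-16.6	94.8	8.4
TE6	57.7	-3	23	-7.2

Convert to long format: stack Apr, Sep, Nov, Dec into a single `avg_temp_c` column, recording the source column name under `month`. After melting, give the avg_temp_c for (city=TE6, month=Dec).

-7.2

Unpivoting turns each (city, wide-column) pair into one long row.
The wide cell at row TE6, column Dec holds -7.2, so the long row (TE6, Dec) has avg_temp_c=-7.2.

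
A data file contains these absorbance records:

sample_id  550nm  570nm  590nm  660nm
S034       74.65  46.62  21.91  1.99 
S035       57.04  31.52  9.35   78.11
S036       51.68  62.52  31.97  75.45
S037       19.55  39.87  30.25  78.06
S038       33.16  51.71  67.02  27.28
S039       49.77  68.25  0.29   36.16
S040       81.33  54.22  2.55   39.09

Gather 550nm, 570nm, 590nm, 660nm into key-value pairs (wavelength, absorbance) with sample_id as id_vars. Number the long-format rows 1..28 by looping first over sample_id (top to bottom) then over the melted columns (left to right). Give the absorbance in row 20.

27.28

28 rows total (7 × 4). Row 20: index ⌊(20-1)/4⌋ = 4 into sample_id → S038; (20-1) mod 4 = 3 into the melted columns → 660nm.
So row 20 is (S038, 660nm, 27.28); absorbance = 27.28.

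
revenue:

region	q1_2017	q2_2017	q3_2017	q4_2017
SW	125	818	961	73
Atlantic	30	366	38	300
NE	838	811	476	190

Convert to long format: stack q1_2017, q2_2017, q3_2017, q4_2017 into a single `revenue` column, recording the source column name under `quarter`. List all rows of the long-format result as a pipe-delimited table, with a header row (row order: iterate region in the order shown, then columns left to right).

Each (region, column) pair becomes one row: 3 × 4 = 12 rows.
For example, (SW, q1_2017) → revenue=125.

| region | quarter | revenue |
| SW | q1_2017 | 125 |
| SW | q2_2017 | 818 |
| SW | q3_2017 | 961 |
| SW | q4_2017 | 73 |
| Atlantic | q1_2017 | 30 |
| Atlantic | q2_2017 | 366 |
| Atlantic | q3_2017 | 38 |
| Atlantic | q4_2017 | 300 |
| NE | q1_2017 | 838 |
| NE | q2_2017 | 811 |
| NE | q3_2017 | 476 |
| NE | q4_2017 | 190 |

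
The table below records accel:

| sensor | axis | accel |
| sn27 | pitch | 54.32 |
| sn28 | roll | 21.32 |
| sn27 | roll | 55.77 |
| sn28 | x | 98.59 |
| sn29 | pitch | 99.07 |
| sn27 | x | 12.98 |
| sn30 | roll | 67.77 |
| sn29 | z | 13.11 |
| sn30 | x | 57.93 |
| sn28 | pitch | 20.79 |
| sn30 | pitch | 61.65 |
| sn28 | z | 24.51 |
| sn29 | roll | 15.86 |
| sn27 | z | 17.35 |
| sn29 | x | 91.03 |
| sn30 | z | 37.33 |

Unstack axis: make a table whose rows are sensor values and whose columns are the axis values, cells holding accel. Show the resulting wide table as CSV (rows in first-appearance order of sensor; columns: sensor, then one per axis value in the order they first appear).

sensor,pitch,roll,x,z
sn27,54.32,55.77,12.98,17.35
sn28,20.79,21.32,98.59,24.51
sn29,99.07,15.86,91.03,13.11
sn30,61.65,67.77,57.93,37.33

Columns: sensor plus the 4 distinct axis values (pitch, roll, x, z).
For example, row sn27 column pitch takes accel=54.32 from the long row (sn27, pitch).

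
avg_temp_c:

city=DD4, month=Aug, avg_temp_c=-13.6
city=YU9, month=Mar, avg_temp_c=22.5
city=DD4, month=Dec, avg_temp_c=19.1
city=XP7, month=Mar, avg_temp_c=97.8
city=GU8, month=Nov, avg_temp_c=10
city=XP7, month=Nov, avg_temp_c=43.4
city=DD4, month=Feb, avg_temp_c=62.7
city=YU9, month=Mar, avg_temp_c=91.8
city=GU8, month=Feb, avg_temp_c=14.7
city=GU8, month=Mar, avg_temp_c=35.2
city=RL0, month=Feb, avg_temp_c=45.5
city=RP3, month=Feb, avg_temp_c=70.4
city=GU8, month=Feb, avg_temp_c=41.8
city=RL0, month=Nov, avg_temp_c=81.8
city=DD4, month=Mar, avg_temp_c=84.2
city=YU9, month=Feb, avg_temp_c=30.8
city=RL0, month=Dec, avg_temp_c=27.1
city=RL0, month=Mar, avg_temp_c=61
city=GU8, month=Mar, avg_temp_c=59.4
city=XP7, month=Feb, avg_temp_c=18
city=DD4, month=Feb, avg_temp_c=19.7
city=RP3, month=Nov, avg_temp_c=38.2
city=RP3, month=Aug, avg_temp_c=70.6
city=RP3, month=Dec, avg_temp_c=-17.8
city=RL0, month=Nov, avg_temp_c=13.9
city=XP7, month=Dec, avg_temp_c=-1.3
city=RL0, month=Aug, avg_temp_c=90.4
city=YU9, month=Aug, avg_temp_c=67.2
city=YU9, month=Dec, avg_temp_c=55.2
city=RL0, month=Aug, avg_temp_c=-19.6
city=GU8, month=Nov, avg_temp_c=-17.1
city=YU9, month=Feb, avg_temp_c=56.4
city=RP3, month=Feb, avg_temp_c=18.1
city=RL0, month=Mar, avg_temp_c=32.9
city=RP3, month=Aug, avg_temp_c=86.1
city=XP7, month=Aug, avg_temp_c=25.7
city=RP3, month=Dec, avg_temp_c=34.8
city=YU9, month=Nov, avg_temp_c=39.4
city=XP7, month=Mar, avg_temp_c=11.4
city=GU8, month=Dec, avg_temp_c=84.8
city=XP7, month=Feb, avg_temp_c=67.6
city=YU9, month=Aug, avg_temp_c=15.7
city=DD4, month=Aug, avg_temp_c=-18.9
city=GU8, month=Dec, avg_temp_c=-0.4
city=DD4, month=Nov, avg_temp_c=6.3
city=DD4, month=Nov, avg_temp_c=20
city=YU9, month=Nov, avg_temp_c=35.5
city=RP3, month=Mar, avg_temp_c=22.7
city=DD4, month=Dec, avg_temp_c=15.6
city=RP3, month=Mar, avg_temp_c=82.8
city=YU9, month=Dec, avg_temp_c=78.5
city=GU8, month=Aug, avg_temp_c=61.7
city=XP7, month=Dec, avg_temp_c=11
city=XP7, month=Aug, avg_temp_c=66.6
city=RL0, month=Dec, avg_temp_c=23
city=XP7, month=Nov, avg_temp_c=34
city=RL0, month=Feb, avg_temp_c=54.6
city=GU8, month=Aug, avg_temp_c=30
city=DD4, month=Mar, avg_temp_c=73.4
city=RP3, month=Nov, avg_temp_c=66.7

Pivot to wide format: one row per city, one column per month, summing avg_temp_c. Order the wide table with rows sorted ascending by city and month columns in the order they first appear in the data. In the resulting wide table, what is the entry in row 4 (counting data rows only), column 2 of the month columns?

105.5

With rows sorted ascending by city, row 4 is city=RP3. month columns in first-appearance order: Aug, Mar, Dec, Nov, Feb; column 2 is Mar.
Long rows with city=RP3, month=Mar: 22.7 + 82.8 = 105.5.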